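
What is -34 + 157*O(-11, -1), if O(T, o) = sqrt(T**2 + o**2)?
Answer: -34 + 157*sqrt(122) ≈ 1700.1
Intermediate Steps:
-34 + 157*O(-11, -1) = -34 + 157*sqrt((-11)**2 + (-1)**2) = -34 + 157*sqrt(121 + 1) = -34 + 157*sqrt(122)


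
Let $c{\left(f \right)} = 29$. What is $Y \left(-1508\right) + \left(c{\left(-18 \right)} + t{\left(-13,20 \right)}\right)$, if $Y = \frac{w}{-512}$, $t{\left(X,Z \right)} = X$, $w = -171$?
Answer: $- \frac{62419}{128} \approx -487.65$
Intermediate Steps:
$Y = \frac{171}{512}$ ($Y = - \frac{171}{-512} = \left(-171\right) \left(- \frac{1}{512}\right) = \frac{171}{512} \approx 0.33398$)
$Y \left(-1508\right) + \left(c{\left(-18 \right)} + t{\left(-13,20 \right)}\right) = \frac{171}{512} \left(-1508\right) + \left(29 - 13\right) = - \frac{64467}{128} + 16 = - \frac{62419}{128}$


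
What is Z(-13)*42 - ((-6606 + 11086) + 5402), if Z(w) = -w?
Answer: -9336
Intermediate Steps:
Z(-13)*42 - ((-6606 + 11086) + 5402) = -1*(-13)*42 - ((-6606 + 11086) + 5402) = 13*42 - (4480 + 5402) = 546 - 1*9882 = 546 - 9882 = -9336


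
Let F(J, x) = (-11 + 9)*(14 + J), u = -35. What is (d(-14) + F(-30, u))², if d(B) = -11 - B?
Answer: 1225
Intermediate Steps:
F(J, x) = -28 - 2*J (F(J, x) = -2*(14 + J) = -28 - 2*J)
(d(-14) + F(-30, u))² = ((-11 - 1*(-14)) + (-28 - 2*(-30)))² = ((-11 + 14) + (-28 + 60))² = (3 + 32)² = 35² = 1225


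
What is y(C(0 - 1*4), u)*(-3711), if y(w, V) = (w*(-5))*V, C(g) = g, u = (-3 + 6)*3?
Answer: -667980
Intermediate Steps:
u = 9 (u = 3*3 = 9)
y(w, V) = -5*V*w (y(w, V) = (-5*w)*V = -5*V*w)
y(C(0 - 1*4), u)*(-3711) = -5*9*(0 - 1*4)*(-3711) = -5*9*(0 - 4)*(-3711) = -5*9*(-4)*(-3711) = 180*(-3711) = -667980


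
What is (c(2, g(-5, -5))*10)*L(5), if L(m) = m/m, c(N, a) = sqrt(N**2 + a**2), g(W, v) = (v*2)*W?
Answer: 20*sqrt(626) ≈ 500.40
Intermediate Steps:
g(W, v) = 2*W*v (g(W, v) = (2*v)*W = 2*W*v)
L(m) = 1
(c(2, g(-5, -5))*10)*L(5) = (sqrt(2**2 + (2*(-5)*(-5))**2)*10)*1 = (sqrt(4 + 50**2)*10)*1 = (sqrt(4 + 2500)*10)*1 = (sqrt(2504)*10)*1 = ((2*sqrt(626))*10)*1 = (20*sqrt(626))*1 = 20*sqrt(626)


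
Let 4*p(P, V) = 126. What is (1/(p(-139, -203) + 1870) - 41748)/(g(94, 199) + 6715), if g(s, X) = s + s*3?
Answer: -158767642/26967073 ≈ -5.8875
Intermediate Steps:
p(P, V) = 63/2 (p(P, V) = (¼)*126 = 63/2)
g(s, X) = 4*s (g(s, X) = s + 3*s = 4*s)
(1/(p(-139, -203) + 1870) - 41748)/(g(94, 199) + 6715) = (1/(63/2 + 1870) - 41748)/(4*94 + 6715) = (1/(3803/2) - 41748)/(376 + 6715) = (2/3803 - 41748)/7091 = -158767642/3803*1/7091 = -158767642/26967073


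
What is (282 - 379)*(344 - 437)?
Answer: 9021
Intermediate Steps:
(282 - 379)*(344 - 437) = -97*(-93) = 9021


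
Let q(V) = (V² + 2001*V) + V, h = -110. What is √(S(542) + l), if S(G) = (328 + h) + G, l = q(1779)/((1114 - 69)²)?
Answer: √836665399/1045 ≈ 27.680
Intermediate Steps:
q(V) = V² + 2002*V
l = 354021/57475 (l = (1779*(2002 + 1779))/((1114 - 69)²) = (1779*3781)/(1045²) = 6726399/1092025 = 6726399*(1/1092025) = 354021/57475 ≈ 6.1596)
S(G) = 218 + G (S(G) = (328 - 110) + G = 218 + G)
√(S(542) + l) = √((218 + 542) + 354021/57475) = √(760 + 354021/57475) = √(44035021/57475) = √836665399/1045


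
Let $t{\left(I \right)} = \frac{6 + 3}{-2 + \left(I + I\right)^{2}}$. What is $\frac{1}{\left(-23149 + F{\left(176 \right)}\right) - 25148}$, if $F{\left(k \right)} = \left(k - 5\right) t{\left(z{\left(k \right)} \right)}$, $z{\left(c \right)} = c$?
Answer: $- \frac{123902}{5984093355} \approx -2.0705 \cdot 10^{-5}$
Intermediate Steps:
$t{\left(I \right)} = \frac{9}{-2 + 4 I^{2}}$ ($t{\left(I \right)} = \frac{9}{-2 + \left(2 I\right)^{2}} = \frac{9}{-2 + 4 I^{2}}$)
$F{\left(k \right)} = \frac{9 \left(-5 + k\right)}{2 \left(-1 + 2 k^{2}\right)}$ ($F{\left(k \right)} = \left(k - 5\right) \frac{9}{2 \left(-1 + 2 k^{2}\right)} = \left(-5 + k\right) \frac{9}{2 \left(-1 + 2 k^{2}\right)} = \frac{9 \left(-5 + k\right)}{2 \left(-1 + 2 k^{2}\right)}$)
$\frac{1}{\left(-23149 + F{\left(176 \right)}\right) - 25148} = \frac{1}{\left(-23149 + \frac{9 \left(-5 + 176\right)}{2 \left(-1 + 2 \cdot 176^{2}\right)}\right) - 25148} = \frac{1}{\left(-23149 + \frac{9}{2} \frac{1}{-1 + 2 \cdot 30976} \cdot 171\right) - 25148} = \frac{1}{\left(-23149 + \frac{9}{2} \frac{1}{-1 + 61952} \cdot 171\right) - 25148} = \frac{1}{\left(-23149 + \frac{9}{2} \cdot \frac{1}{61951} \cdot 171\right) - 25148} = \frac{1}{\left(-23149 + \frac{1539}{123902}\right) - 25148} = \frac{1}{- \frac{2868205859}{123902} - 25148} = \frac{1}{- \frac{5984093355}{123902}} = - \frac{123902}{5984093355}$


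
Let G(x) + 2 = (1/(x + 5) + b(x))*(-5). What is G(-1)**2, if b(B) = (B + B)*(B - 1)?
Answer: 8649/16 ≈ 540.56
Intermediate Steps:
b(B) = 2*B*(-1 + B) (b(B) = (2*B)*(-1 + B) = 2*B*(-1 + B))
G(x) = -2 - 5/(5 + x) - 10*x*(-1 + x) (G(x) = -2 + (1/(x + 5) + 2*x*(-1 + x))*(-5) = -2 + (1/(5 + x) + 2*x*(-1 + x))*(-5) = -2 + (-5/(5 + x) - 10*x*(-1 + x)) = -2 - 5/(5 + x) - 10*x*(-1 + x))
G(-1)**2 = ((-15 - 40*(-1)**2 - 10*(-1)**3 + 48*(-1))/(5 - 1))**2 = ((-15 - 40*1 - 10*(-1) - 48)/4)**2 = ((-15 - 40 + 10 - 48)/4)**2 = ((1/4)*(-93))**2 = (-93/4)**2 = 8649/16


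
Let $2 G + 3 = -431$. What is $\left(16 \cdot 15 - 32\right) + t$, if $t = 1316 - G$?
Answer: $1741$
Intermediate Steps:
$G = -217$ ($G = - \frac{3}{2} + \frac{1}{2} \left(-431\right) = - \frac{3}{2} - \frac{431}{2} = -217$)
$t = 1533$ ($t = 1316 - -217 = 1316 + 217 = 1533$)
$\left(16 \cdot 15 - 32\right) + t = \left(16 \cdot 15 - 32\right) + 1533 = \left(240 - 32\right) + 1533 = 208 + 1533 = 1741$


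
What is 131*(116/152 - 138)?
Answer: -683165/38 ≈ -17978.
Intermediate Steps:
131*(116/152 - 138) = 131*(116*(1/152) - 138) = 131*(29/38 - 138) = 131*(-5215/38) = -683165/38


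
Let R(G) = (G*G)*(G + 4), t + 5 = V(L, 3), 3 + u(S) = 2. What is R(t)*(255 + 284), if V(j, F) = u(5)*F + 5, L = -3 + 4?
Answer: 4851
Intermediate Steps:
u(S) = -1 (u(S) = -3 + 2 = -1)
L = 1
V(j, F) = 5 - F (V(j, F) = -F + 5 = 5 - F)
t = -3 (t = -5 + (5 - 1*3) = -5 + (5 - 3) = -5 + 2 = -3)
R(G) = G**2*(4 + G)
R(t)*(255 + 284) = ((-3)**2*(4 - 3))*(255 + 284) = (9*1)*539 = 9*539 = 4851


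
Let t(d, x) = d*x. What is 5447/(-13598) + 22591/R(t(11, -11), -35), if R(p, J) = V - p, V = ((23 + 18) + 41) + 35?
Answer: 5882616/62237 ≈ 94.520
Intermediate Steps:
V = 117 (V = (41 + 41) + 35 = 82 + 35 = 117)
R(p, J) = 117 - p
5447/(-13598) + 22591/R(t(11, -11), -35) = 5447/(-13598) + 22591/(117 - 11*(-11)) = 5447*(-1/13598) + 22591/(117 - 1*(-121)) = -419/1046 + 22591/(117 + 121) = -419/1046 + 22591/238 = 5882616/62237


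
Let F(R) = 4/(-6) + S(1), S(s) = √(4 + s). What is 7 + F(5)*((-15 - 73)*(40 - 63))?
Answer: -4027/3 + 2024*√5 ≈ 3183.5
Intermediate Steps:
F(R) = -⅔ + √5 (F(R) = 4/(-6) + √(4 + 1) = 4*(-⅙) + √5 = -⅔ + √5)
7 + F(5)*((-15 - 73)*(40 - 63)) = 7 + (-⅔ + √5)*((-15 - 73)*(40 - 63)) = 7 + (-⅔ + √5)*(-88*(-23)) = 7 + (-⅔ + √5)*2024 = 7 + (-4048/3 + 2024*√5) = -4027/3 + 2024*√5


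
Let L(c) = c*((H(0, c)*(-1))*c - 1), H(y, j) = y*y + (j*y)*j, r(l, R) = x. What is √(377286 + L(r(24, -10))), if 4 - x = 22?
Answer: 2*√94326 ≈ 614.25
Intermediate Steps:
x = -18 (x = 4 - 1*22 = 4 - 22 = -18)
r(l, R) = -18
H(y, j) = y² + y*j²
L(c) = -c (L(c) = c*(((0*(0 + c²))*(-1))*c - 1) = c*(((0*c²)*(-1))*c - 1) = c*((0*(-1))*c - 1) = c*(0*c - 1) = c*(0 - 1) = c*(-1) = -c)
√(377286 + L(r(24, -10))) = √(377286 - 1*(-18)) = √(377286 + 18) = √377304 = 2*√94326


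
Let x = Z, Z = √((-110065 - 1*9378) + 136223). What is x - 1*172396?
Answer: -172396 + 2*√4195 ≈ -1.7227e+5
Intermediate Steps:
Z = 2*√4195 (Z = √((-110065 - 9378) + 136223) = √(-119443 + 136223) = √16780 = 2*√4195 ≈ 129.54)
x = 2*√4195 ≈ 129.54
x - 1*172396 = 2*√4195 - 1*172396 = 2*√4195 - 172396 = -172396 + 2*√4195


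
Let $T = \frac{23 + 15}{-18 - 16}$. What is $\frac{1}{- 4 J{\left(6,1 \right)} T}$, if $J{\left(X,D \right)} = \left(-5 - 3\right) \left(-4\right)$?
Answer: $\frac{17}{2432} \approx 0.0069901$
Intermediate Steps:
$J{\left(X,D \right)} = 32$ ($J{\left(X,D \right)} = \left(-8\right) \left(-4\right) = 32$)
$T = - \frac{19}{17}$ ($T = \frac{38}{-34} = 38 \left(- \frac{1}{34}\right) = - \frac{19}{17} \approx -1.1176$)
$\frac{1}{- 4 J{\left(6,1 \right)} T} = \frac{1}{\left(-4\right) 32 \left(- \frac{19}{17}\right)} = \frac{1}{\left(-128\right) \left(- \frac{19}{17}\right)} = \frac{1}{\frac{2432}{17}} = \frac{17}{2432}$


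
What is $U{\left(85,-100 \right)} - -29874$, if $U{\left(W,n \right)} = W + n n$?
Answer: $39959$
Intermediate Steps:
$U{\left(W,n \right)} = W + n^{2}$
$U{\left(85,-100 \right)} - -29874 = \left(85 + \left(-100\right)^{2}\right) - -29874 = \left(85 + 10000\right) + 29874 = 10085 + 29874 = 39959$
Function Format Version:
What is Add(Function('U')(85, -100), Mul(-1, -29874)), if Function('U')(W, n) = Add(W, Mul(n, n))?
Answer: 39959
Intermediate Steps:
Function('U')(W, n) = Add(W, Pow(n, 2))
Add(Function('U')(85, -100), Mul(-1, -29874)) = Add(Add(85, Pow(-100, 2)), Mul(-1, -29874)) = Add(Add(85, 10000), 29874) = Add(10085, 29874) = 39959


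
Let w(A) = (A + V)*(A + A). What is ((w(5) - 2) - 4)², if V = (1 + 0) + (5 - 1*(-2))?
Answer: 15376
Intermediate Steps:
V = 8 (V = 1 + (5 + 2) = 1 + 7 = 8)
w(A) = 2*A*(8 + A) (w(A) = (A + 8)*(A + A) = (8 + A)*(2*A) = 2*A*(8 + A))
((w(5) - 2) - 4)² = ((2*5*(8 + 5) - 2) - 4)² = ((2*5*13 - 2) - 4)² = ((130 - 2) - 4)² = (128 - 4)² = 124² = 15376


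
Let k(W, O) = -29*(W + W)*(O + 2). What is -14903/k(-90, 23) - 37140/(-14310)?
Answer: 17161141/6916500 ≈ 2.4812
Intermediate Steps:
k(W, O) = -58*W*(2 + O) (k(W, O) = -29*2*W*(2 + O) = -58*W*(2 + O))
-14903/k(-90, 23) - 37140/(-14310) = -14903*1/(5220*(2 + 23)) - 37140/(-14310) = -14903/((-58*(-90)*25)) - 37140*(-1/14310) = -14903/130500 + 1238/477 = 17161141/6916500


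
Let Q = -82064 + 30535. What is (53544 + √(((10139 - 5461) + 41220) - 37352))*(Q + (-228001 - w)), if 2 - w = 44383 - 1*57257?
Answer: -15656586864 - 292406*√8546 ≈ -1.5684e+10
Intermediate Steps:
Q = -51529
w = 12876 (w = 2 - (44383 - 1*57257) = 2 - (44383 - 57257) = 2 - 1*(-12874) = 2 + 12874 = 12876)
(53544 + √(((10139 - 5461) + 41220) - 37352))*(Q + (-228001 - w)) = (53544 + √(((10139 - 5461) + 41220) - 37352))*(-51529 + (-228001 - 1*12876)) = (53544 + √((4678 + 41220) - 37352))*(-51529 + (-228001 - 12876)) = (53544 + √(45898 - 37352))*(-51529 - 240877) = (53544 + √8546)*(-292406) = -15656586864 - 292406*√8546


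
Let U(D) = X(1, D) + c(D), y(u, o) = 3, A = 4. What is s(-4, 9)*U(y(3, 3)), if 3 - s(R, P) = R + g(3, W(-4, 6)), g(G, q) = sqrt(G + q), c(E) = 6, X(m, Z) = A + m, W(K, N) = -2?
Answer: 66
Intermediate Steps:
X(m, Z) = 4 + m
U(D) = 11 (U(D) = (4 + 1) + 6 = 5 + 6 = 11)
s(R, P) = 2 - R (s(R, P) = 3 - (R + sqrt(3 - 2)) = 3 - (R + sqrt(1)) = 3 - (R + 1) = 3 - (1 + R) = 3 + (-1 - R) = 2 - R)
s(-4, 9)*U(y(3, 3)) = (2 - 1*(-4))*11 = (2 + 4)*11 = 6*11 = 66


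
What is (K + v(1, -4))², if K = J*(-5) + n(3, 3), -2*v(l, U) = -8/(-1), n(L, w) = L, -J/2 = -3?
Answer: 961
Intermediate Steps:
J = 6 (J = -2*(-3) = 6)
v(l, U) = -4 (v(l, U) = -(-4)/(-1) = -(-4)*(-1) = -½*8 = -4)
K = -27 (K = 6*(-5) + 3 = -30 + 3 = -27)
(K + v(1, -4))² = (-27 - 4)² = (-31)² = 961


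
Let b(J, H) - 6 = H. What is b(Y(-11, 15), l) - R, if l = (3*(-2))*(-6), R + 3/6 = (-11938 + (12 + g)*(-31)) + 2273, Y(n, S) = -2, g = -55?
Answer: 16749/2 ≈ 8374.5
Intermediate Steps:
R = -16665/2 (R = -½ + ((-11938 + (12 - 55)*(-31)) + 2273) = -½ + ((-11938 - 43*(-31)) + 2273) = -½ + ((-11938 + 1333) + 2273) = -½ + (-10605 + 2273) = -½ - 8332 = -16665/2 ≈ -8332.5)
l = 36 (l = -6*(-6) = 36)
b(J, H) = 6 + H
b(Y(-11, 15), l) - R = (6 + 36) - 1*(-16665/2) = 42 + 16665/2 = 16749/2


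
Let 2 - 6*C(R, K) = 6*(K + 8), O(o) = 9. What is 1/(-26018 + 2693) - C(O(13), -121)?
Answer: -881167/7775 ≈ -113.33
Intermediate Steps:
C(R, K) = -23/3 - K (C(R, K) = ⅓ - (K + 8) = ⅓ - (8 + K) = ⅓ - (48 + 6*K)/6 = ⅓ + (-8 - K) = -23/3 - K)
1/(-26018 + 2693) - C(O(13), -121) = 1/(-26018 + 2693) - (-23/3 - 1*(-121)) = 1/(-23325) - (-23/3 + 121) = -1/23325 - 1*340/3 = -1/23325 - 340/3 = -881167/7775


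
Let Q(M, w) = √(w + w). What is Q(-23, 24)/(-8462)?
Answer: -2*√3/4231 ≈ -0.00081874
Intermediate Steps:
Q(M, w) = √2*√w (Q(M, w) = √(2*w) = √2*√w)
Q(-23, 24)/(-8462) = (√2*√24)/(-8462) = (√2*(2*√6))*(-1/8462) = (4*√3)*(-1/8462) = -2*√3/4231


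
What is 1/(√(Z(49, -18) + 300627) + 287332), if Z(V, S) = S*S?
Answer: 287332/82559377273 - 3*√33439/82559377273 ≈ 3.4737e-6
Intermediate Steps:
Z(V, S) = S²
1/(√(Z(49, -18) + 300627) + 287332) = 1/(√((-18)² + 300627) + 287332) = 1/(√(324 + 300627) + 287332) = 1/(√300951 + 287332) = 1/(3*√33439 + 287332) = 1/(287332 + 3*√33439)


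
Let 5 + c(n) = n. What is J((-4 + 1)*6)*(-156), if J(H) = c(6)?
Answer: -156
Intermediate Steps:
c(n) = -5 + n
J(H) = 1 (J(H) = -5 + 6 = 1)
J((-4 + 1)*6)*(-156) = 1*(-156) = -156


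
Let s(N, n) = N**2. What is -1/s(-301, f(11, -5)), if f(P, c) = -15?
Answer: -1/90601 ≈ -1.1037e-5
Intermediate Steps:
-1/s(-301, f(11, -5)) = -1/((-301)**2) = -1/90601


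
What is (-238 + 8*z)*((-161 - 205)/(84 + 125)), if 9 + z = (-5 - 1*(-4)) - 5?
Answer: 131028/209 ≈ 626.93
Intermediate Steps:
z = -15 (z = -9 + ((-5 - 1*(-4)) - 5) = -9 + ((-5 + 4) - 5) = -9 + (-1 - 5) = -9 - 6 = -15)
(-238 + 8*z)*((-161 - 205)/(84 + 125)) = (-238 + 8*(-15))*((-161 - 205)/(84 + 125)) = (-238 - 120)*(-366/209) = -(-131028)/209 = -358*(-366/209) = 131028/209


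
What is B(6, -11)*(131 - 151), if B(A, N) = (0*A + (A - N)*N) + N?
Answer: 3960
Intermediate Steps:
B(A, N) = N + N*(A - N) (B(A, N) = (0 + N*(A - N)) + N = N*(A - N) + N = N + N*(A - N))
B(6, -11)*(131 - 151) = (-11*(1 + 6 - 1*(-11)))*(131 - 151) = -11*(1 + 6 + 11)*(-20) = -11*18*(-20) = -198*(-20) = 3960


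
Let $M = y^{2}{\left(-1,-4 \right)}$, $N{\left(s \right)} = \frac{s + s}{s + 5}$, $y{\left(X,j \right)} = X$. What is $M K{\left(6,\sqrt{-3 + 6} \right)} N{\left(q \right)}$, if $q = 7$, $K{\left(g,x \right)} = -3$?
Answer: $- \frac{7}{2} \approx -3.5$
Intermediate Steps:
$N{\left(s \right)} = \frac{2 s}{5 + s}$
$M = 1$ ($M = \left(-1\right)^{2} = 1$)
$M K{\left(6,\sqrt{-3 + 6} \right)} N{\left(q \right)} = 1 \left(-3\right) 2 \cdot 7 \frac{1}{5 + 7} = - 3 \cdot 2 \cdot 7 \cdot \frac{1}{12} = \left(-3\right) \frac{7}{6} = - \frac{7}{2}$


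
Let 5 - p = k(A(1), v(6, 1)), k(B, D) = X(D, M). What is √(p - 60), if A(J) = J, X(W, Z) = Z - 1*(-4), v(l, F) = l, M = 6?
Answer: I*√65 ≈ 8.0623*I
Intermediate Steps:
X(W, Z) = 4 + Z (X(W, Z) = Z + 4 = 4 + Z)
k(B, D) = 10 (k(B, D) = 4 + 6 = 10)
p = -5 (p = 5 - 1*10 = 5 - 10 = -5)
√(p - 60) = √(-5 - 60) = √(-65) = I*√65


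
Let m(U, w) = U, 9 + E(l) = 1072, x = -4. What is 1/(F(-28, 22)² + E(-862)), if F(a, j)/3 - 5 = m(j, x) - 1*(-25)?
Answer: 1/25399 ≈ 3.9372e-5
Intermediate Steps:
E(l) = 1063 (E(l) = -9 + 1072 = 1063)
F(a, j) = 90 + 3*j (F(a, j) = 15 + 3*(j - 1*(-25)) = 15 + 3*(j + 25) = 15 + 3*(25 + j) = 15 + (75 + 3*j) = 90 + 3*j)
1/(F(-28, 22)² + E(-862)) = 1/((90 + 3*22)² + 1063) = 1/((90 + 66)² + 1063) = 1/(156² + 1063) = 1/(24336 + 1063) = 1/25399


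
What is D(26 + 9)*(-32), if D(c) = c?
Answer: -1120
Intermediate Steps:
D(26 + 9)*(-32) = (26 + 9)*(-32) = 35*(-32) = -1120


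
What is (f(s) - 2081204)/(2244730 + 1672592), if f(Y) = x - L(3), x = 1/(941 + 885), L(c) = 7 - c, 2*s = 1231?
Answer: -3800285807/7153029972 ≈ -0.53128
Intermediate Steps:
s = 1231/2 (s = (1/2)*1231 = 1231/2 ≈ 615.50)
x = 1/1826 ≈ 0.00054764
f(Y) = -7303/1826 (f(Y) = 1/1826 - (7 - 1*3) = 1/1826 - (7 - 3) = 1/1826 - 1*4 = 1/1826 - 4 = -7303/1826)
(f(s) - 2081204)/(2244730 + 1672592) = (-7303/1826 - 2081204)/(2244730 + 1672592) = -3800285807/1826/3917322 = -3800285807/1826*1/3917322 = -3800285807/7153029972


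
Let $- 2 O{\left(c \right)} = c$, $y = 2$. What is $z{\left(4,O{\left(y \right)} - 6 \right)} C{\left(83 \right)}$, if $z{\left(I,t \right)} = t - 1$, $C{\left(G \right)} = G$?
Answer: $-664$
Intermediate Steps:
$O{\left(c \right)} = - \frac{c}{2}$
$z{\left(I,t \right)} = -1 + t$
$z{\left(4,O{\left(y \right)} - 6 \right)} C{\left(83 \right)} = \left(-1 - 7\right) 83 = \left(-8\right) 83 = -664$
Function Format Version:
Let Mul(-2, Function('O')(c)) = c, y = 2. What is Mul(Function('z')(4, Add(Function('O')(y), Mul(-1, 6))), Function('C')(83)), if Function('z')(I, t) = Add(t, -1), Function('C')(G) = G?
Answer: -664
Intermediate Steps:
Function('O')(c) = Mul(Rational(-1, 2), c)
Function('z')(I, t) = Add(-1, t)
Mul(Function('z')(4, Add(Function('O')(y), Mul(-1, 6))), Function('C')(83)) = Mul(Add(-1, Add(Mul(Rational(-1, 2), 2), Mul(-1, 6))), 83) = Mul(Add(-1, Add(-1, -6)), 83) = Mul(Add(-1, -7), 83) = Mul(-8, 83) = -664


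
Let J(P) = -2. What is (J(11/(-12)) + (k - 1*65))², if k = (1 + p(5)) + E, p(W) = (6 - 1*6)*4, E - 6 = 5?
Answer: 3025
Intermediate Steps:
E = 11 (E = 6 + 5 = 11)
p(W) = 0 (p(W) = (6 - 6)*4 = 0*4 = 0)
k = 12 (k = (1 + 0) + 11 = 1 + 11 = 12)
(J(11/(-12)) + (k - 1*65))² = (-2 + (12 - 1*65))² = (-2 + (12 - 65))² = (-2 - 53)² = (-55)² = 3025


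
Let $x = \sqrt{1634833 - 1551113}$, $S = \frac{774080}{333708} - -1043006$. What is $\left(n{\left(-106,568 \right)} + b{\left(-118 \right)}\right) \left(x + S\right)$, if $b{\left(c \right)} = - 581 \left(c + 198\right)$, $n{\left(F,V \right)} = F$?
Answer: $- \frac{4053683356050052}{83427} - 93172 \sqrt{20930} \approx -4.8603 \cdot 10^{10}$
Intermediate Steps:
$S = \frac{87015055082}{83427}$ ($S = 774080 \cdot \frac{1}{333708} + 1043006 = \frac{193520}{83427} + 1043006 = \frac{87015055082}{83427} \approx 1.043 \cdot 10^{6}$)
$x = 2 \sqrt{20930}$ ($x = \sqrt{83720} = 2 \sqrt{20930} \approx 289.34$)
$b{\left(c \right)} = -115038 - 581 c$ ($b{\left(c \right)} = - 581 \left(198 + c\right) = -115038 - 581 c$)
$\left(n{\left(-106,568 \right)} + b{\left(-118 \right)}\right) \left(x + S\right) = \left(-106 - 46480\right) \left(2 \sqrt{20930} + \frac{87015055082}{83427}\right) = \left(-106 + \left(-115038 + 68558\right)\right) \left(\frac{87015055082}{83427} + 2 \sqrt{20930}\right) = \left(-106 - 46480\right) \left(\frac{87015055082}{83427} + 2 \sqrt{20930}\right) = - 46586 \left(\frac{87015055082}{83427} + 2 \sqrt{20930}\right) = - \frac{4053683356050052}{83427} - 93172 \sqrt{20930}$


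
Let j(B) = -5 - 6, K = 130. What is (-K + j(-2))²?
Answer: 19881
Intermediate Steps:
j(B) = -11
(-K + j(-2))² = (-1*130 - 11)² = (-130 - 11)² = (-141)² = 19881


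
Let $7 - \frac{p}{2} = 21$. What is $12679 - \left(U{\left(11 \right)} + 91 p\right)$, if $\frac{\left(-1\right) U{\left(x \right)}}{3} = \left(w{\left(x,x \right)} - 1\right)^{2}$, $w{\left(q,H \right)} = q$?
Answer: $15527$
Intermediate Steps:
$p = -28$ ($p = 14 - 42 = -28$)
$U{\left(x \right)} = - 3 \left(-1 + x\right)^{2}$ ($U{\left(x \right)} = - 3 \left(x - 1\right)^{2} = - 3 \left(-1 + x\right)^{2}$)
$12679 - \left(U{\left(11 \right)} + 91 p\right) = 12679 - \left(- 3 \left(-1 + 11\right)^{2} + 91 \left(-28\right)\right) = 12679 - \left(- 3 \cdot 10^{2} - 2548\right) = 12679 - \left(\left(-3\right) 100 - 2548\right) = 12679 - \left(-300 - 2548\right) = 12679 - -2848 = 12679 + 2848 = 15527$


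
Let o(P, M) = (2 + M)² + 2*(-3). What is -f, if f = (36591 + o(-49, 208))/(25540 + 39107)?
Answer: -815/653 ≈ -1.2481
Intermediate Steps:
o(P, M) = -6 + (2 + M)² (o(P, M) = (2 + M)² - 6 = -6 + (2 + M)²)
f = 815/653 (f = (36591 + (-6 + (2 + 208)²))/(25540 + 39107) = (36591 + (-6 + 210²))/64647 = (36591 + (-6 + 44100))*(1/64647) = (36591 + 44094)*(1/64647) = 80685*(1/64647) = 815/653 ≈ 1.2481)
-f = -1*815/653 = -815/653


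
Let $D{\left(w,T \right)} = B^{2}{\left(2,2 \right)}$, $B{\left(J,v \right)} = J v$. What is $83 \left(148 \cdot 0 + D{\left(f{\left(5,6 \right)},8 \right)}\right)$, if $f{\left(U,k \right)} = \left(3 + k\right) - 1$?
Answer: $1328$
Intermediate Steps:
$f{\left(U,k \right)} = 2 + k$
$D{\left(w,T \right)} = 16$ ($D{\left(w,T \right)} = \left(2 \cdot 2\right)^{2} = 4^{2} = 16$)
$83 \left(148 \cdot 0 + D{\left(f{\left(5,6 \right)},8 \right)}\right) = 83 \left(148 \cdot 0 + 16\right) = 83 \left(0 + 16\right) = 83 \cdot 16 = 1328$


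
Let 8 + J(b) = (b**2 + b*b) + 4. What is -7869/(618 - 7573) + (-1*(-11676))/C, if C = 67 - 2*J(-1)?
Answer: 81765279/493805 ≈ 165.58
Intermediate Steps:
J(b) = -4 + 2*b**2 (J(b) = -8 + ((b**2 + b*b) + 4) = -8 + ((b**2 + b**2) + 4) = -8 + (2*b**2 + 4) = -8 + (4 + 2*b**2) = -4 + 2*b**2)
C = 71 (C = 67 - 2*(-4 + 2*(-1)**2) = 67 - 2*(-4 + 2*1) = 67 - 2*(-4 + 2) = 67 - 2*(-2) = 67 + 4 = 71)
-7869/(618 - 7573) + (-1*(-11676))/C = -7869/(618 - 7573) - 1*(-11676)/71 = -7869/(-6955) + 11676*(1/71) = -7869*(-1/6955) + 11676/71 = 7869/6955 + 11676/71 = 81765279/493805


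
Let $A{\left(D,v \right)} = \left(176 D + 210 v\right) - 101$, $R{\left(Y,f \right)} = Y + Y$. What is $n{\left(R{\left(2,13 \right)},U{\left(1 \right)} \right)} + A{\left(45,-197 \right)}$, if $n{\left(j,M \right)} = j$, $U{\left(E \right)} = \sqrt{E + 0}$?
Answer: $-33547$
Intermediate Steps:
$R{\left(Y,f \right)} = 2 Y$
$U{\left(E \right)} = \sqrt{E}$
$A{\left(D,v \right)} = -101 + 176 D + 210 v$
$n{\left(R{\left(2,13 \right)},U{\left(1 \right)} \right)} + A{\left(45,-197 \right)} = 2 \cdot 2 + \left(-101 + 176 \cdot 45 + 210 \left(-197\right)\right) = 4 - 33551 = -33547$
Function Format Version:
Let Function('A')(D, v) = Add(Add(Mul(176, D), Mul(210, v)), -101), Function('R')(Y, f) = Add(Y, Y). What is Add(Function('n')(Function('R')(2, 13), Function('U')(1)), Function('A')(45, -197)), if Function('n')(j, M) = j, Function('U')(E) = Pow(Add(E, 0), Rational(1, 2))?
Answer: -33547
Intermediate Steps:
Function('R')(Y, f) = Mul(2, Y)
Function('U')(E) = Pow(E, Rational(1, 2))
Function('A')(D, v) = Add(-101, Mul(176, D), Mul(210, v))
Add(Function('n')(Function('R')(2, 13), Function('U')(1)), Function('A')(45, -197)) = Add(Mul(2, 2), Add(-101, Mul(176, 45), Mul(210, -197))) = Add(4, Add(-101, 7920, -41370)) = Add(4, -33551) = -33547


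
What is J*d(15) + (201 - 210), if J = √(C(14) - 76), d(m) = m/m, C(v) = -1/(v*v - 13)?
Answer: -9 + I*√2545347/183 ≈ -9.0 + 8.7181*I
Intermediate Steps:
C(v) = -1/(-13 + v²) (C(v) = -1/(v² - 13) = -1/(-13 + v²))
d(m) = 1
J = I*√2545347/183 (J = √(-1/(-13 + 14²) - 76) = √(-1/(-13 + 196) - 76) = √(-1/183 - 76) = √(-13909/183) = I*√2545347/183 ≈ 8.7181*I)
J*d(15) + (201 - 210) = (I*√2545347/183)*1 + (201 - 210) = I*√2545347/183 - 9 = -9 + I*√2545347/183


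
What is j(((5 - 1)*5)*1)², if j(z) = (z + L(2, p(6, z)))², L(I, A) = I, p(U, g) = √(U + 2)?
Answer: 234256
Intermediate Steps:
p(U, g) = √(2 + U)
j(z) = (2 + z)² (j(z) = (z + 2)² = (2 + z)²)
j(((5 - 1)*5)*1)² = ((2 + ((5 - 1)*5)*1)²)² = ((2 + (4*5)*1)²)² = ((2 + 20*1)²)² = ((2 + 20)²)² = (22²)² = 484² = 234256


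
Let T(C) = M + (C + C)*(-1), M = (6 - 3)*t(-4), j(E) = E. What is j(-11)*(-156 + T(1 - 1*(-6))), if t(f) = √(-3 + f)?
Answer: 1870 - 33*I*√7 ≈ 1870.0 - 87.31*I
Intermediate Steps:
M = 3*I*√7 (M = (6 - 3)*√(-3 - 4) = 3*√(-7) = 3*(I*√7) = 3*I*√7 ≈ 7.9373*I)
T(C) = -2*C + 3*I*√7 (T(C) = 3*I*√7 + (C + C)*(-1) = 3*I*√7 + (2*C)*(-1) = 3*I*√7 - 2*C = -2*C + 3*I*√7)
j(-11)*(-156 + T(1 - 1*(-6))) = -11*(-156 + (-2*(1 - 1*(-6)) + 3*I*√7)) = -11*(-156 + (-2*(1 + 6) + 3*I*√7)) = -11*(-156 + (-2*7 + 3*I*√7)) = -11*(-156 + (-14 + 3*I*√7)) = -11*(-170 + 3*I*√7) = 1870 - 33*I*√7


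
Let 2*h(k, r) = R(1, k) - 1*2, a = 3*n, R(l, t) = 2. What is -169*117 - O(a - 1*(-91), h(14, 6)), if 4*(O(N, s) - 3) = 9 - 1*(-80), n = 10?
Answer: -79193/4 ≈ -19798.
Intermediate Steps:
a = 30 (a = 3*10 = 30)
h(k, r) = 0 (h(k, r) = (2 - 1*2)/2 = (2 - 2)/2 = (½)*0 = 0)
O(N, s) = 101/4 (O(N, s) = 3 + (9 - 1*(-80))/4 = 3 + (9 + 80)/4 = 3 + (¼)*89 = 3 + 89/4 = 101/4)
-169*117 - O(a - 1*(-91), h(14, 6)) = -169*117 - 1*101/4 = -19773 - 101/4 = -79193/4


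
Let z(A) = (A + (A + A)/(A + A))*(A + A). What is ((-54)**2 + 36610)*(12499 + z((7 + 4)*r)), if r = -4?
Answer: 643601858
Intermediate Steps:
z(A) = 2*A*(1 + A) (z(A) = (A + (2*A)/((2*A)))*(2*A) = (A + (2*A)*(1/(2*A)))*(2*A) = (A + 1)*(2*A) = (1 + A)*(2*A) = 2*A*(1 + A))
((-54)**2 + 36610)*(12499 + z((7 + 4)*r)) = ((-54)**2 + 36610)*(12499 + 2*((7 + 4)*(-4))*(1 + (7 + 4)*(-4))) = (2916 + 36610)*(12499 + 2*(11*(-4))*(1 + 11*(-4))) = 39526*(12499 + 2*(-44)*(1 - 44)) = 39526*(12499 + 2*(-44)*(-43)) = 39526*(12499 + 3784) = 39526*16283 = 643601858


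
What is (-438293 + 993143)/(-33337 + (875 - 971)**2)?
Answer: -554850/24121 ≈ -23.003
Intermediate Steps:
(-438293 + 993143)/(-33337 + (875 - 971)**2) = 554850/(-33337 + (-96)**2) = 554850/(-33337 + 9216) = 554850/(-24121) = 554850*(-1/24121) = -554850/24121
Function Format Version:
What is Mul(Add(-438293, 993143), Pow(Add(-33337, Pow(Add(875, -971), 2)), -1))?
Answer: Rational(-554850, 24121) ≈ -23.003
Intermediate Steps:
Mul(Add(-438293, 993143), Pow(Add(-33337, Pow(Add(875, -971), 2)), -1)) = Mul(554850, Pow(Add(-33337, Pow(-96, 2)), -1)) = Mul(554850, Pow(Add(-33337, 9216), -1)) = Mul(554850, Pow(-24121, -1)) = Mul(554850, Rational(-1, 24121)) = Rational(-554850, 24121)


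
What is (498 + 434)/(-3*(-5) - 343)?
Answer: -233/82 ≈ -2.8415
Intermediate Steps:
(498 + 434)/(-3*(-5) - 343) = 932/(15 - 343) = 932/(-328) = 932*(-1/328) = -233/82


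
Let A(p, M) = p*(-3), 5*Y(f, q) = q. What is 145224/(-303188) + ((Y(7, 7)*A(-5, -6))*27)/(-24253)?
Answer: -923506317/1838304641 ≈ -0.50237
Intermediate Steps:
Y(f, q) = q/5
A(p, M) = -3*p
145224/(-303188) + ((Y(7, 7)*A(-5, -6))*27)/(-24253) = 145224/(-303188) + ((((⅕)*7)*(-3*(-5)))*27)/(-24253) = 145224*(-1/303188) + (((7/5)*15)*27)*(-1/24253) = -36306/75797 + (21*27)*(-1/24253) = -36306/75797 + 567*(-1/24253) = -36306/75797 - 567/24253 = -923506317/1838304641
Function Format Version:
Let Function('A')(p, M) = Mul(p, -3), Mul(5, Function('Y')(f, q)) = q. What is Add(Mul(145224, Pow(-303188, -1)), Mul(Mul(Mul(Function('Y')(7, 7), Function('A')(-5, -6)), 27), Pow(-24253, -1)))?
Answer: Rational(-923506317, 1838304641) ≈ -0.50237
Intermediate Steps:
Function('Y')(f, q) = Mul(Rational(1, 5), q)
Function('A')(p, M) = Mul(-3, p)
Add(Mul(145224, Pow(-303188, -1)), Mul(Mul(Mul(Function('Y')(7, 7), Function('A')(-5, -6)), 27), Pow(-24253, -1))) = Add(Mul(145224, Pow(-303188, -1)), Mul(Mul(Mul(Mul(Rational(1, 5), 7), Mul(-3, -5)), 27), Pow(-24253, -1))) = Add(Mul(145224, Rational(-1, 303188)), Mul(Mul(Mul(Rational(7, 5), 15), 27), Rational(-1, 24253))) = Add(Rational(-36306, 75797), Mul(Mul(21, 27), Rational(-1, 24253))) = Add(Rational(-36306, 75797), Mul(567, Rational(-1, 24253))) = Add(Rational(-36306, 75797), Rational(-567, 24253)) = Rational(-923506317, 1838304641)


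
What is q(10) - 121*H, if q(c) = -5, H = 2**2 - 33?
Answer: 3504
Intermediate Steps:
H = -29 (H = 4 - 33 = -29)
q(10) - 121*H = -5 - 121*(-29) = -5 + 3509 = 3504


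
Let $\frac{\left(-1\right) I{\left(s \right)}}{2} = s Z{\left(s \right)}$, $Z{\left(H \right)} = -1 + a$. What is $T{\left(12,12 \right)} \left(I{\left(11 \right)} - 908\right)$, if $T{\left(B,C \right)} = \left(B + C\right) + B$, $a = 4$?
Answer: $-35064$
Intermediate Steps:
$Z{\left(H \right)} = 3$ ($Z{\left(H \right)} = -1 + 4 = 3$)
$I{\left(s \right)} = - 6 s$ ($I{\left(s \right)} = - 2 s 3 = - 2 \cdot 3 s = - 6 s$)
$T{\left(B,C \right)} = C + 2 B$
$T{\left(12,12 \right)} \left(I{\left(11 \right)} - 908\right) = \left(12 + 2 \cdot 12\right) \left(\left(-6\right) 11 - 908\right) = \left(12 + 24\right) \left(-66 - 908\right) = 36 \left(-974\right) = -35064$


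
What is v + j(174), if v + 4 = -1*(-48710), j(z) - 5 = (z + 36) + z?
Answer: 49095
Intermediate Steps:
j(z) = 41 + 2*z (j(z) = 5 + ((z + 36) + z) = 5 + ((36 + z) + z) = 5 + (36 + 2*z) = 41 + 2*z)
v = 48706 (v = -4 - 1*(-48710) = -4 + 48710 = 48706)
v + j(174) = 48706 + (41 + 2*174) = 48706 + (41 + 348) = 48706 + 389 = 49095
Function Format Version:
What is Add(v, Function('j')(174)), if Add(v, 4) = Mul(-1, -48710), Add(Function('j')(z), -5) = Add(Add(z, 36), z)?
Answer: 49095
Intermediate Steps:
Function('j')(z) = Add(41, Mul(2, z)) (Function('j')(z) = Add(5, Add(Add(z, 36), z)) = Add(5, Add(Add(36, z), z)) = Add(5, Add(36, Mul(2, z))) = Add(41, Mul(2, z)))
v = 48706 (v = Add(-4, Mul(-1, -48710)) = Add(-4, 48710) = 48706)
Add(v, Function('j')(174)) = Add(48706, Add(41, Mul(2, 174))) = Add(48706, Add(41, 348)) = Add(48706, 389) = 49095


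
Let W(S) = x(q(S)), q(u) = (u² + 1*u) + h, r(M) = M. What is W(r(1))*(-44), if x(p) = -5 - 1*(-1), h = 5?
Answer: 176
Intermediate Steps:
q(u) = 5 + u + u² (q(u) = (u² + 1*u) + 5 = (u² + u) + 5 = (u + u²) + 5 = 5 + u + u²)
x(p) = -4 (x(p) = -5 + 1 = -4)
W(S) = -4
W(r(1))*(-44) = -4*(-44) = 176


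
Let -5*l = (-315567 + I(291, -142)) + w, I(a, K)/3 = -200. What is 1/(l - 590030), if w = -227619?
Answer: -5/2406364 ≈ -2.0778e-6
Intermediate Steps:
I(a, K) = -600 (I(a, K) = 3*(-200) = -600)
l = 543786/5 (l = -((-315567 - 600) - 227619)/5 = -(-316167 - 227619)/5 = -⅕*(-543786) = 543786/5 ≈ 1.0876e+5)
1/(l - 590030) = 1/(543786/5 - 590030) = 1/(-2406364/5) = -5/2406364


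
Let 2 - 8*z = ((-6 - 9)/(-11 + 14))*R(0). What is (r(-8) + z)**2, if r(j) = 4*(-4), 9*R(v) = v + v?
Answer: 3969/16 ≈ 248.06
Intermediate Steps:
R(v) = 2*v/9 (R(v) = (v + v)/9 = (2*v)/9 = 2*v/9)
r(j) = -16
z = 1/4 (z = 1/4 - (-6 - 9)/(-11 + 14)*(2/9)*0/8 = 1/4 - (-15/3)*0/8 = 1/4 - (-15*1/3)*0/8 = 1/4 - (-5)*0/8 = 1/4 - 1/8*0 = 1/4 + 0 = 1/4 ≈ 0.25000)
(r(-8) + z)**2 = (-16 + 1/4)**2 = (-63/4)**2 = 3969/16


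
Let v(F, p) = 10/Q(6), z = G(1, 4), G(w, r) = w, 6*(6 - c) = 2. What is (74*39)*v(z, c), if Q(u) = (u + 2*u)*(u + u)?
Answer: 2405/18 ≈ 133.61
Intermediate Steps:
c = 17/3 (c = 6 - ⅙*2 = 6 - ⅓ = 17/3 ≈ 5.6667)
Q(u) = 6*u² (Q(u) = (3*u)*(2*u) = 6*u²)
z = 1
v(F, p) = 5/108 (v(F, p) = 10/((6*6²)) = 10/((6*36)) = 10/216 = 10*(1/216) = 5/108)
(74*39)*v(z, c) = (74*39)*(5/108) = 2886*(5/108) = 2405/18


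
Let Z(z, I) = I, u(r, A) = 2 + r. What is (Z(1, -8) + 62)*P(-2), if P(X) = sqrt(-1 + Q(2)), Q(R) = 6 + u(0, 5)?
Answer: 54*sqrt(7) ≈ 142.87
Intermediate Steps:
Q(R) = 8 (Q(R) = 6 + (2 + 0) = 6 + 2 = 8)
P(X) = sqrt(7) (P(X) = sqrt(-1 + 8) = sqrt(7))
(Z(1, -8) + 62)*P(-2) = (-8 + 62)*sqrt(7) = 54*sqrt(7)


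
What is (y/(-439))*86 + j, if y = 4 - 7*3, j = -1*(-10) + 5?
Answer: 8047/439 ≈ 18.330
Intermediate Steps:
j = 15 (j = 10 + 5 = 15)
y = -17 (y = 4 - 21 = -17)
(y/(-439))*86 + j = -17/(-439)*86 + 15 = -17*(-1/439)*86 + 15 = (17/439)*86 + 15 = 1462/439 + 15 = 8047/439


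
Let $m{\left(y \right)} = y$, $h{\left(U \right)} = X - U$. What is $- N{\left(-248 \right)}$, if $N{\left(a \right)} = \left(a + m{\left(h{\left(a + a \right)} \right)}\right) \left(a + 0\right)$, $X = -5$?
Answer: $60264$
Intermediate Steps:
$h{\left(U \right)} = -5 - U$
$N{\left(a \right)} = a \left(-5 - a\right)$ ($N{\left(a \right)} = \left(a - \left(5 + 2 a\right)\right) \left(a + 0\right) = \left(a - \left(5 + 2 a\right)\right) a = \left(-5 - a\right) a = a \left(-5 - a\right)$)
$- N{\left(-248 \right)} = - \left(-1\right) \left(-248\right) \left(5 - 248\right) = - \left(-1\right) \left(-248\right) \left(-243\right) = \left(-1\right) \left(-60264\right) = 60264$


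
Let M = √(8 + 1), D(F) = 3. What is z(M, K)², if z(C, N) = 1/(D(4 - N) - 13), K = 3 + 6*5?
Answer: 1/100 ≈ 0.010000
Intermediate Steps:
K = 33 (K = 3 + 30 = 33)
M = 3 (M = √9 = 3)
z(C, N) = -⅒ (z(C, N) = 1/(3 - 13) = 1/(-10) = -⅒)
z(M, K)² = (-⅒)² = 1/100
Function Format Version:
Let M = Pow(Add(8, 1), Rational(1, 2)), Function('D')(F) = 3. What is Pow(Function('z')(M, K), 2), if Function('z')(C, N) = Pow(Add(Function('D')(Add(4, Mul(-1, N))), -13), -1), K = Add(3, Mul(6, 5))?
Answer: Rational(1, 100) ≈ 0.010000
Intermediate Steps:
K = 33 (K = Add(3, 30) = 33)
M = 3 (M = Pow(9, Rational(1, 2)) = 3)
Function('z')(C, N) = Rational(-1, 10) (Function('z')(C, N) = Pow(Add(3, -13), -1) = Pow(-10, -1) = Rational(-1, 10))
Pow(Function('z')(M, K), 2) = Pow(Rational(-1, 10), 2) = Rational(1, 100)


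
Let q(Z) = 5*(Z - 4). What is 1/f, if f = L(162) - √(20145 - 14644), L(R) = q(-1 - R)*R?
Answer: -135270/18297967399 + √5501/18297967399 ≈ -7.3886e-6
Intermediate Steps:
q(Z) = -20 + 5*Z (q(Z) = 5*(-4 + Z) = -20 + 5*Z)
L(R) = R*(-25 - 5*R) (L(R) = (-20 + 5*(-1 - R))*R = (-20 + (-5 - 5*R))*R = (-25 - 5*R)*R = R*(-25 - 5*R))
f = -135270 - √5501 (f = -5*162*(5 + 162) - √(20145 - 14644) = -5*162*167 - √5501 = -135270 - √5501 ≈ -1.3534e+5)
1/f = 1/(-135270 - √5501)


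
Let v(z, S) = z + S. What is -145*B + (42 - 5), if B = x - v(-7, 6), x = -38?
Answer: 5402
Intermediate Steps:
v(z, S) = S + z
B = -37 (B = -38 - (6 - 7) = -38 - 1*(-1) = -38 + 1 = -37)
-145*B + (42 - 5) = -145*(-37) + (42 - 5) = 5365 + 37 = 5402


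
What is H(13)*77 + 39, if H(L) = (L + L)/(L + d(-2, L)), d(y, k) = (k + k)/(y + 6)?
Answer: 425/3 ≈ 141.67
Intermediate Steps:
d(y, k) = 2*k/(6 + y) (d(y, k) = (2*k)/(6 + y) = 2*k/(6 + y))
H(L) = 4/3 (H(L) = (L + L)/(L + 2*L/(6 - 2)) = (2*L)/(L + 2*L/4) = (2*L)/(L + 2*L*(¼)) = (2*L)/(L + L/2) = (2*L)/((3*L/2)) = (2*L)*(2/(3*L)) = 4/3)
H(13)*77 + 39 = (4/3)*77 + 39 = 308/3 + 39 = 425/3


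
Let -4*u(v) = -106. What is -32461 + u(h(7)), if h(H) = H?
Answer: -64869/2 ≈ -32435.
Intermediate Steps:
u(v) = 53/2 (u(v) = -¼*(-106) = 53/2)
-32461 + u(h(7)) = -32461 + 53/2 = -64869/2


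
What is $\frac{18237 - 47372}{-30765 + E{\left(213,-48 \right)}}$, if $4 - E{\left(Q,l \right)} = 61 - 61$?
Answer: $\frac{29135}{30761} \approx 0.94714$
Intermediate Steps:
$E{\left(Q,l \right)} = 4$ ($E{\left(Q,l \right)} = 4 - \left(61 - 61\right) = 4 - 0 = 4 + 0 = 4$)
$\frac{18237 - 47372}{-30765 + E{\left(213,-48 \right)}} = \frac{18237 - 47372}{-30765 + 4} = - \frac{29135}{-30761} = \left(-29135\right) \left(- \frac{1}{30761}\right) = \frac{29135}{30761}$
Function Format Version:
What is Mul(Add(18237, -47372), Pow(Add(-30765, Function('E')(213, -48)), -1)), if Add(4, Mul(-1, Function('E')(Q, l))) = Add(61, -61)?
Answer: Rational(29135, 30761) ≈ 0.94714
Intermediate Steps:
Function('E')(Q, l) = 4 (Function('E')(Q, l) = Add(4, Mul(-1, Add(61, -61))) = Add(4, Mul(-1, 0)) = Add(4, 0) = 4)
Mul(Add(18237, -47372), Pow(Add(-30765, Function('E')(213, -48)), -1)) = Mul(Add(18237, -47372), Pow(Add(-30765, 4), -1)) = Mul(-29135, Pow(-30761, -1)) = Mul(-29135, Rational(-1, 30761)) = Rational(29135, 30761)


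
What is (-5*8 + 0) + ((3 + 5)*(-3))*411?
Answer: -9904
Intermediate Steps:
(-5*8 + 0) + ((3 + 5)*(-3))*411 = (-40 + 0) + (8*(-3))*411 = -40 - 24*411 = -40 - 9864 = -9904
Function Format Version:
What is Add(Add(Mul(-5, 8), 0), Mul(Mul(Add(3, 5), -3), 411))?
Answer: -9904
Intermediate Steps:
Add(Add(Mul(-5, 8), 0), Mul(Mul(Add(3, 5), -3), 411)) = Add(Add(-40, 0), Mul(Mul(8, -3), 411)) = Add(-40, Mul(-24, 411)) = Add(-40, -9864) = -9904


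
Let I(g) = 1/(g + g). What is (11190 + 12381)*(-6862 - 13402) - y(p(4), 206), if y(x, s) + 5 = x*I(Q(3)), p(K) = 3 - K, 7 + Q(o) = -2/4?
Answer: -7164641086/15 ≈ -4.7764e+8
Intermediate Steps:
Q(o) = -15/2 (Q(o) = -7 - 2/4 = -7 - 2*1/4 = -7 - 1/2 = -15/2)
I(g) = 1/(2*g)
y(x, s) = -5 - x/15 (y(x, s) = -5 + x*(1/(2*(-15/2))) = -5 + x*((1/2)*(-2/15)) = -5 + x*(-1/15) = -5 - x/15)
(11190 + 12381)*(-6862 - 13402) - y(p(4), 206) = (11190 + 12381)*(-6862 - 13402) - (-5 - (3 - 1*4)/15) = 23571*(-20264) - (-5 - (3 - 4)/15) = -477642744 - (-5 - 1/15*(-1)) = -477642744 - (-5 + 1/15) = -477642744 - 1*(-74/15) = -477642744 + 74/15 = -7164641086/15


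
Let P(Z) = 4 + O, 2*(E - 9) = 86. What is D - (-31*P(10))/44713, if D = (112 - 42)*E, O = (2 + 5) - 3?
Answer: 162755568/44713 ≈ 3640.0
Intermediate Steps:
E = 52 (E = 9 + (½)*86 = 9 + 43 = 52)
O = 4 (O = 7 - 3 = 4)
P(Z) = 8 (P(Z) = 4 + 4 = 8)
D = 3640 (D = (112 - 42)*52 = 70*52 = 3640)
D - (-31*P(10))/44713 = 3640 - (-31*8)/44713 = 3640 - (-248)/44713 = 3640 - 1*(-248/44713) = 3640 + 248/44713 = 162755568/44713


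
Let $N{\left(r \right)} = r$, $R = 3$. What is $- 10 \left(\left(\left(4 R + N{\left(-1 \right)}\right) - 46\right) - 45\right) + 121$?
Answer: $921$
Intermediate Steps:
$- 10 \left(\left(\left(4 R + N{\left(-1 \right)}\right) - 46\right) - 45\right) + 121 = - 10 \left(\left(\left(4 \cdot 3 - 1\right) - 46\right) - 45\right) + 121 = - 10 \left(\left(\left(12 - 1\right) - 46\right) - 45\right) + 121 = - 10 \left(\left(11 - 46\right) - 45\right) + 121 = - 10 \left(-35 - 45\right) + 121 = \left(-10\right) \left(-80\right) + 121 = 800 + 121 = 921$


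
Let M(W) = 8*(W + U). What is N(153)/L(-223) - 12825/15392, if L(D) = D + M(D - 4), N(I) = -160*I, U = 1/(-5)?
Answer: 584375775/52348192 ≈ 11.163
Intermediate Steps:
U = -⅕ ≈ -0.20000
M(W) = -8/5 + 8*W (M(W) = 8*(W - ⅕) = 8*(-⅕ + W) = -8/5 + 8*W)
L(D) = -168/5 + 9*D (L(D) = D + (-8/5 + 8*(D - 4)) = D + (-8/5 + 8*(-4 + D)) = D + (-8/5 + (-32 + 8*D)) = D + (-168/5 + 8*D) = -168/5 + 9*D)
N(153)/L(-223) - 12825/15392 = (-160*153)/(-168/5 + 9*(-223)) - 12825/15392 = -24480/(-168/5 - 2007) - 12825*1/15392 = -24480/(-10203/5) - 12825/15392 = -24480*(-5/10203) - 12825/15392 = 40800/3401 - 12825/15392 = 584375775/52348192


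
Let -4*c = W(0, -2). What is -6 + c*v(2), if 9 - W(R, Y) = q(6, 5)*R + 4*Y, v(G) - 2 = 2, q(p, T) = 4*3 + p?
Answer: -23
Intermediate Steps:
q(p, T) = 12 + p
v(G) = 4 (v(G) = 2 + 2 = 4)
W(R, Y) = 9 - 18*R - 4*Y (W(R, Y) = 9 - ((12 + 6)*R + 4*Y) = 9 - (18*R + 4*Y) = 9 - (4*Y + 18*R) = 9 + (-18*R - 4*Y) = 9 - 18*R - 4*Y)
c = -17/4 (c = -(9 - 18*0 - 4*(-2))/4 = -(9 + 0 + 8)/4 = -1/4*17 = -17/4 ≈ -4.2500)
-6 + c*v(2) = -6 - 17/4*4 = -6 - 17 = -23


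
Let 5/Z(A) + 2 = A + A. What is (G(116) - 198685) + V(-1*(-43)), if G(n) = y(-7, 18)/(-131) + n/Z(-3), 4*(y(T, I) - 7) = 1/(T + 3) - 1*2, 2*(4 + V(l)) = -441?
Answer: -2086517163/10480 ≈ -1.9910e+5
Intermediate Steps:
V(l) = -449/2 (V(l) = -4 + (½)*(-441) = -4 - 441/2 = -449/2)
y(T, I) = 13/2 + 1/(4*(3 + T)) (y(T, I) = 7 + (1/(T + 3) - 1*2)/4 = 7 + (1/(3 + T) - 2)/4 = 7 + (-2 + 1/(3 + T))/4 = 7 + (-½ + 1/(4*(3 + T))) = 13/2 + 1/(4*(3 + T)))
Z(A) = 5/(-2 + 2*A) (Z(A) = 5/(-2 + (A + A)) = 5/(-2 + 2*A))
G(n) = -103/2096 - 8*n/5 (G(n) = ((79 + 26*(-7))/(4*(3 - 7)))/(-131) + n/((5/(2*(-1 - 3)))) = ((¼)*(79 - 182)/(-4))*(-1/131) + n/(((5/2)/(-4))) = ((¼)*(-¼)*(-103))*(-1/131) + n/(((5/2)*(-¼))) = (103/16)*(-1/131) + n/(-5/8) = -103/2096 + n*(-8/5) = -103/2096 - 8*n/5)
(G(116) - 198685) + V(-1*(-43)) = ((-103/2096 - 8/5*116) - 198685) - 449/2 = ((-103/2096 - 928/5) - 198685) - 449/2 = (-1945603/10480 - 198685) - 449/2 = -2084164403/10480 - 449/2 = -2086517163/10480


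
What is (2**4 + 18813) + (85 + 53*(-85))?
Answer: 14409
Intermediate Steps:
(2**4 + 18813) + (85 + 53*(-85)) = (16 + 18813) + (85 - 4505) = 18829 - 4420 = 14409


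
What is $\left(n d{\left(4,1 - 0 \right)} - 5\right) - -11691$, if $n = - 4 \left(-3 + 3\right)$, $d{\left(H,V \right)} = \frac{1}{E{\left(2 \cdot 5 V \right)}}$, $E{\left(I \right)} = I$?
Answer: $11686$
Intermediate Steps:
$d{\left(H,V \right)} = \frac{1}{10 V}$ ($d{\left(H,V \right)} = \frac{1}{2 \cdot 5 V} = \frac{1}{10 V}$)
$n = 0$ ($n = \left(-4\right) 0 = 0$)
$\left(n d{\left(4,1 - 0 \right)} - 5\right) - -11691 = \left(0 \frac{1}{10 \left(1 - 0\right)} - 5\right) - -11691 = \left(0 \frac{1}{10 \left(1 + 0\right)} - 5\right) + 11691 = \left(0 \frac{1}{10 \cdot 1} - 5\right) + 11691 = \left(0 \cdot \frac{1}{10} \cdot 1 - 5\right) + 11691 = \left(0 \cdot \frac{1}{10} - 5\right) + 11691 = \left(0 - 5\right) + 11691 = -5 + 11691 = 11686$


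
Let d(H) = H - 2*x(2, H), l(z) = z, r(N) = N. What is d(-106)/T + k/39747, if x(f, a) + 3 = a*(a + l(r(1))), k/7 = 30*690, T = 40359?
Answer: 1653092060/534716391 ≈ 3.0915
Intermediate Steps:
k = 144900 (k = 7*(30*690) = 7*20700 = 144900)
x(f, a) = -3 + a*(1 + a) (x(f, a) = -3 + a*(a + 1) = -3 + a*(1 + a))
d(H) = 6 - H - 2*H**2 (d(H) = H - 2*(-3 + H + H**2) = H + (6 - 2*H - 2*H**2) = 6 - H - 2*H**2)
d(-106)/T + k/39747 = (6 - 1*(-106) - 2*(-106)**2)/40359 + 144900/39747 = (6 + 106 - 2*11236)*(1/40359) + 144900*(1/39747) = (6 + 106 - 22472)*(1/40359) + 48300/13249 = -22360*1/40359 + 48300/13249 = -22360/40359 + 48300/13249 = 1653092060/534716391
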